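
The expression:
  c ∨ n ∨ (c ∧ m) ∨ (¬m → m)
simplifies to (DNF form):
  c ∨ m ∨ n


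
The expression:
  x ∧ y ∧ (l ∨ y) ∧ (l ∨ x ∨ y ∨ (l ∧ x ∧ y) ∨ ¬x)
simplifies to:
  x ∧ y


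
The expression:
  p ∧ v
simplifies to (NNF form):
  p ∧ v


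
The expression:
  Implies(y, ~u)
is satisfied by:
  {u: False, y: False}
  {y: True, u: False}
  {u: True, y: False}


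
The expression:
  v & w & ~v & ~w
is never true.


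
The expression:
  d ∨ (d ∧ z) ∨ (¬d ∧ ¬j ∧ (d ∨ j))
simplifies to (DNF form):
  d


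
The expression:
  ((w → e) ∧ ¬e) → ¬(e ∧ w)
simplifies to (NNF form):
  True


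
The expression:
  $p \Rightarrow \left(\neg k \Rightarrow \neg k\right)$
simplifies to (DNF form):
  $\text{True}$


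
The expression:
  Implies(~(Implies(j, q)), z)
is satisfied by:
  {q: True, z: True, j: False}
  {q: True, z: False, j: False}
  {z: True, q: False, j: False}
  {q: False, z: False, j: False}
  {j: True, q: True, z: True}
  {j: True, q: True, z: False}
  {j: True, z: True, q: False}


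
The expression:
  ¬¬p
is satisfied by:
  {p: True}


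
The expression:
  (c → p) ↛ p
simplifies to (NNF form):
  ¬c ∧ ¬p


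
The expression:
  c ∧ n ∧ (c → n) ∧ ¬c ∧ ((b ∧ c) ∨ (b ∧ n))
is never true.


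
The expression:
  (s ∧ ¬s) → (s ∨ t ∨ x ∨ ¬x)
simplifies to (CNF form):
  True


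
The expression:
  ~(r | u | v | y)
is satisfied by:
  {u: False, v: False, r: False, y: False}


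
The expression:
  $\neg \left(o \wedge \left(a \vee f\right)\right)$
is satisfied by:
  {f: False, o: False, a: False}
  {a: True, f: False, o: False}
  {f: True, a: False, o: False}
  {a: True, f: True, o: False}
  {o: True, a: False, f: False}


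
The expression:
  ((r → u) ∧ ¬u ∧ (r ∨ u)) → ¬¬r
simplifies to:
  True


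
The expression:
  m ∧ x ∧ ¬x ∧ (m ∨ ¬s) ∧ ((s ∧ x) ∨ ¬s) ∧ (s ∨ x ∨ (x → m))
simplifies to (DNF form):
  False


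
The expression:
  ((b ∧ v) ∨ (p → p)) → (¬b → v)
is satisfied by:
  {b: True, v: True}
  {b: True, v: False}
  {v: True, b: False}


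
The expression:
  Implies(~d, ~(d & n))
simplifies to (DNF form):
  True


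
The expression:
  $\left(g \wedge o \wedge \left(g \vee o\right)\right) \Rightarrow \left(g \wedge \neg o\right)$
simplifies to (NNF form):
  $\neg g \vee \neg o$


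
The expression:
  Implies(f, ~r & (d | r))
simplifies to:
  ~f | (d & ~r)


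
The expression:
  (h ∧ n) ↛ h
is never true.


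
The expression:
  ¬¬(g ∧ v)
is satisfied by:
  {g: True, v: True}


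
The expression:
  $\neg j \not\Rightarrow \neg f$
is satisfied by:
  {f: True, j: False}


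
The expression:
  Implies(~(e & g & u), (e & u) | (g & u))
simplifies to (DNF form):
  (e & u) | (g & u)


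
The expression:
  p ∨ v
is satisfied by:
  {v: True, p: True}
  {v: True, p: False}
  {p: True, v: False}


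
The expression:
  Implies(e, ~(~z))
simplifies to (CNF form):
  z | ~e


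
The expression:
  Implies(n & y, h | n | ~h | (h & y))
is always true.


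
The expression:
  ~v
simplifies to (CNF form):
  ~v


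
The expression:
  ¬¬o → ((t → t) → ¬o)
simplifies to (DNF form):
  ¬o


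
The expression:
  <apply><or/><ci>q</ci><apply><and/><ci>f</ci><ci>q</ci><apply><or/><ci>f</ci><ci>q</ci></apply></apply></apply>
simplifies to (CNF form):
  <ci>q</ci>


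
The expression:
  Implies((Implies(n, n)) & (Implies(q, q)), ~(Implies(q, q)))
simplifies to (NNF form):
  False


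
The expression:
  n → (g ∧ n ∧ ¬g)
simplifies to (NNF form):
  ¬n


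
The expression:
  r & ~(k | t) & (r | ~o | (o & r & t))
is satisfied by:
  {r: True, t: False, k: False}


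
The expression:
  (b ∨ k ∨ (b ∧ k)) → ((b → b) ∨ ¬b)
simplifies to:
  True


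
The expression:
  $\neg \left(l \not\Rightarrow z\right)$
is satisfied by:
  {z: True, l: False}
  {l: False, z: False}
  {l: True, z: True}


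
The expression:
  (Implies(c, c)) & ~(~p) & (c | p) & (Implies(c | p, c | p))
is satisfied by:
  {p: True}


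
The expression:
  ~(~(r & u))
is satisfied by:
  {r: True, u: True}


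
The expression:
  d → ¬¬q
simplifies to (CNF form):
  q ∨ ¬d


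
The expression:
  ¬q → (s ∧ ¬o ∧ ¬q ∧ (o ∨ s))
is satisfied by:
  {q: True, s: True, o: False}
  {q: True, o: False, s: False}
  {q: True, s: True, o: True}
  {q: True, o: True, s: False}
  {s: True, o: False, q: False}


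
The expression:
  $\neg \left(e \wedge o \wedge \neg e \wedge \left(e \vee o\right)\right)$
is always true.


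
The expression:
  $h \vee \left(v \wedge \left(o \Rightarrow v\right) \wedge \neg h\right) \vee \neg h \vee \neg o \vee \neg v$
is always true.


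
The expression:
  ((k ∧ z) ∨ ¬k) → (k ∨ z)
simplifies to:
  k ∨ z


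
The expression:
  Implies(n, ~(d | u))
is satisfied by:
  {d: False, n: False, u: False}
  {u: True, d: False, n: False}
  {d: True, u: False, n: False}
  {u: True, d: True, n: False}
  {n: True, u: False, d: False}


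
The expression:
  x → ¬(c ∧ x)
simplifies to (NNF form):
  ¬c ∨ ¬x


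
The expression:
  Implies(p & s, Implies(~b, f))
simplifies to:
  b | f | ~p | ~s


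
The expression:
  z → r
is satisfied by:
  {r: True, z: False}
  {z: False, r: False}
  {z: True, r: True}


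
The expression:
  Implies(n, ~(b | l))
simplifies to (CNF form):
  (~b | ~n) & (~l | ~n)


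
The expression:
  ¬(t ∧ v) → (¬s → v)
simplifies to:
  s ∨ v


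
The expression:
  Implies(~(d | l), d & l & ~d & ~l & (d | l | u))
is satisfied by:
  {d: True, l: True}
  {d: True, l: False}
  {l: True, d: False}


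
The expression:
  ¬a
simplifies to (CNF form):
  ¬a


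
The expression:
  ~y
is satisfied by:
  {y: False}


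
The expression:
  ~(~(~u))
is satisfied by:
  {u: False}


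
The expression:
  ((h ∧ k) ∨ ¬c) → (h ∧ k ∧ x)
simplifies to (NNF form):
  (c ∧ ¬h) ∨ (c ∧ ¬k) ∨ (h ∧ k ∧ x)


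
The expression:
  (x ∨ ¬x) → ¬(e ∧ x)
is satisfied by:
  {e: False, x: False}
  {x: True, e: False}
  {e: True, x: False}


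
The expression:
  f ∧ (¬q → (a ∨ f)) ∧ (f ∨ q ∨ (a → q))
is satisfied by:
  {f: True}


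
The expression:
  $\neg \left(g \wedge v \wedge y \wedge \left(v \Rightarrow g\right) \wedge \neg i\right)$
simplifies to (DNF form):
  $i \vee \neg g \vee \neg v \vee \neg y$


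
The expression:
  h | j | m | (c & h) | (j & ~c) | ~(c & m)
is always true.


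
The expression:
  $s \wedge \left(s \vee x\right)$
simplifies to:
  $s$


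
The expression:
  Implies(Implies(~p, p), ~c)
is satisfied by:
  {p: False, c: False}
  {c: True, p: False}
  {p: True, c: False}


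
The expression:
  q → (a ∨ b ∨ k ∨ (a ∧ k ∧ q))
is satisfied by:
  {a: True, b: True, k: True, q: False}
  {a: True, b: True, q: False, k: False}
  {a: True, k: True, q: False, b: False}
  {a: True, q: False, k: False, b: False}
  {b: True, k: True, q: False, a: False}
  {b: True, q: False, k: False, a: False}
  {k: True, b: False, q: False, a: False}
  {b: False, q: False, k: False, a: False}
  {b: True, a: True, q: True, k: True}
  {b: True, a: True, q: True, k: False}
  {a: True, q: True, k: True, b: False}
  {a: True, q: True, b: False, k: False}
  {k: True, q: True, b: True, a: False}
  {q: True, b: True, a: False, k: False}
  {q: True, k: True, a: False, b: False}


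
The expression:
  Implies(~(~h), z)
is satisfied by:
  {z: True, h: False}
  {h: False, z: False}
  {h: True, z: True}


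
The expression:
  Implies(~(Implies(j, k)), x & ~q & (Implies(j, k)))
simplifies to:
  k | ~j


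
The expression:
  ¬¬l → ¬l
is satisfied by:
  {l: False}


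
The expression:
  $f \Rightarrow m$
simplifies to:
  $m \vee \neg f$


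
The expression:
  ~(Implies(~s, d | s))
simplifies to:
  ~d & ~s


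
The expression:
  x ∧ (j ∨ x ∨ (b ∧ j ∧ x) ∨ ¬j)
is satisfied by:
  {x: True}


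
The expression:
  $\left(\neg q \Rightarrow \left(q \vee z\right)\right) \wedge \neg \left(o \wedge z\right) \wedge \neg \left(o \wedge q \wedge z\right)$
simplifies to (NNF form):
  $\left(q \wedge \neg z\right) \vee \left(z \wedge \neg o\right)$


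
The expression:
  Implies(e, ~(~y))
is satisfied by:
  {y: True, e: False}
  {e: False, y: False}
  {e: True, y: True}


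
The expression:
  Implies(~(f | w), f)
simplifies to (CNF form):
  f | w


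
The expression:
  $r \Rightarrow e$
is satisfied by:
  {e: True, r: False}
  {r: False, e: False}
  {r: True, e: True}


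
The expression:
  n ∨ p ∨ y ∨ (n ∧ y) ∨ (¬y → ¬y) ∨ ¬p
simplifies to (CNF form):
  True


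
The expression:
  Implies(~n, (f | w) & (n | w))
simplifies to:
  n | w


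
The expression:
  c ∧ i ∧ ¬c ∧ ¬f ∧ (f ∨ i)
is never true.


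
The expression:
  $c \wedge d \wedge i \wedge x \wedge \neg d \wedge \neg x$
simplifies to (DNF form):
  $\text{False}$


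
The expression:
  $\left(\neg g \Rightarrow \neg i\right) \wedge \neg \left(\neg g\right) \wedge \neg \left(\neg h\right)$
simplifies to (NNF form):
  $g \wedge h$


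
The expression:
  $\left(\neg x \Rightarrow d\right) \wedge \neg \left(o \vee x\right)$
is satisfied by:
  {d: True, x: False, o: False}


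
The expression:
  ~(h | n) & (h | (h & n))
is never true.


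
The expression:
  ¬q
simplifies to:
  ¬q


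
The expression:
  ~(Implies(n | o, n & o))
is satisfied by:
  {n: True, o: False}
  {o: True, n: False}


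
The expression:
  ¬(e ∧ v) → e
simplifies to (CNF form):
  e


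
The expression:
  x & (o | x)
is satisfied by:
  {x: True}


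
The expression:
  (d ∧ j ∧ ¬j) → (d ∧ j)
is always true.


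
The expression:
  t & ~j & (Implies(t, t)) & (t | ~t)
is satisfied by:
  {t: True, j: False}


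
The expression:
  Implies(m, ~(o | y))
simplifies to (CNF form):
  (~m | ~o) & (~m | ~y)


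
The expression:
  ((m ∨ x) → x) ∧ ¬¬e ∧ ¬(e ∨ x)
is never true.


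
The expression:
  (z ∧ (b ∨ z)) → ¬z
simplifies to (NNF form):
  ¬z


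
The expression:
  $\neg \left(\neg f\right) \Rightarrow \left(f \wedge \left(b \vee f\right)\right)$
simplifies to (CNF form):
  $\text{True}$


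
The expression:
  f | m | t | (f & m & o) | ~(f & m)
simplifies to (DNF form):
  True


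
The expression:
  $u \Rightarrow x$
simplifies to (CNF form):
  $x \vee \neg u$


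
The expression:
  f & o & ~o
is never true.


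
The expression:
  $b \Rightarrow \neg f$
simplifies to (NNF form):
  $\neg b \vee \neg f$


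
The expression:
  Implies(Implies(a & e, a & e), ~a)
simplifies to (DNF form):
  ~a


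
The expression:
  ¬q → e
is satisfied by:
  {q: True, e: True}
  {q: True, e: False}
  {e: True, q: False}


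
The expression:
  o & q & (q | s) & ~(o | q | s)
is never true.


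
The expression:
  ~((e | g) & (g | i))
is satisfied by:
  {g: False, e: False, i: False}
  {i: True, g: False, e: False}
  {e: True, g: False, i: False}


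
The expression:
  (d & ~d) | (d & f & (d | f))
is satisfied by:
  {d: True, f: True}


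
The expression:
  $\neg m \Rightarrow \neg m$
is always true.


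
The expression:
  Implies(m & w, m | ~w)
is always true.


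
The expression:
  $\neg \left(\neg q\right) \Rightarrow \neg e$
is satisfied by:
  {e: False, q: False}
  {q: True, e: False}
  {e: True, q: False}


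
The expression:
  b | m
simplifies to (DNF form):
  b | m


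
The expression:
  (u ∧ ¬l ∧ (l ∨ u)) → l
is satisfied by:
  {l: True, u: False}
  {u: False, l: False}
  {u: True, l: True}


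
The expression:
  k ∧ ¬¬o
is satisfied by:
  {o: True, k: True}


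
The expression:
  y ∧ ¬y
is never true.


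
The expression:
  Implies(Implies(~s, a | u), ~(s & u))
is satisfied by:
  {s: False, u: False}
  {u: True, s: False}
  {s: True, u: False}


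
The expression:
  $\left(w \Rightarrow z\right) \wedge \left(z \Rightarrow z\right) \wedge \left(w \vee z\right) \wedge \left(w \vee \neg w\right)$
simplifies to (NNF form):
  $z$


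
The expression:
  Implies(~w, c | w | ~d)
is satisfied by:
  {c: True, w: True, d: False}
  {c: True, w: False, d: False}
  {w: True, c: False, d: False}
  {c: False, w: False, d: False}
  {d: True, c: True, w: True}
  {d: True, c: True, w: False}
  {d: True, w: True, c: False}


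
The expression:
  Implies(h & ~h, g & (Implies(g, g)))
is always true.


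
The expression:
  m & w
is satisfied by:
  {m: True, w: True}


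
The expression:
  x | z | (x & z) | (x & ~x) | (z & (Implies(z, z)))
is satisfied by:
  {x: True, z: True}
  {x: True, z: False}
  {z: True, x: False}


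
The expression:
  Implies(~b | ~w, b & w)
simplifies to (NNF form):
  b & w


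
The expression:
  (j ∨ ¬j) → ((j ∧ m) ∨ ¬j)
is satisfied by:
  {m: True, j: False}
  {j: False, m: False}
  {j: True, m: True}


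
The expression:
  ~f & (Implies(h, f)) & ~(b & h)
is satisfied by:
  {h: False, f: False}


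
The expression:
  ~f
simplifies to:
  ~f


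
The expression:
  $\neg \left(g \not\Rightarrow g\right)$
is always true.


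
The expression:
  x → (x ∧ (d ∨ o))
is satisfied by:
  {d: True, o: True, x: False}
  {d: True, x: False, o: False}
  {o: True, x: False, d: False}
  {o: False, x: False, d: False}
  {d: True, o: True, x: True}
  {d: True, x: True, o: False}
  {o: True, x: True, d: False}


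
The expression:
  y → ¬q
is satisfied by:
  {q: False, y: False}
  {y: True, q: False}
  {q: True, y: False}


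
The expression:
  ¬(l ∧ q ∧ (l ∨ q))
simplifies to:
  ¬l ∨ ¬q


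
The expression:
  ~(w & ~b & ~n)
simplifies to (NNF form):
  b | n | ~w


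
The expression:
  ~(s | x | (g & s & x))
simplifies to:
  ~s & ~x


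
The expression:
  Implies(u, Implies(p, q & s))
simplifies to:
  ~p | ~u | (q & s)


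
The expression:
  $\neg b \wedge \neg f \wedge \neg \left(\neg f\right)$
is never true.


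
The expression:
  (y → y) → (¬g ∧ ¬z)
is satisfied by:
  {g: False, z: False}


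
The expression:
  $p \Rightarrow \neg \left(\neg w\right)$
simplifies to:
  $w \vee \neg p$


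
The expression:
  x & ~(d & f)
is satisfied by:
  {x: True, d: False, f: False}
  {f: True, x: True, d: False}
  {d: True, x: True, f: False}


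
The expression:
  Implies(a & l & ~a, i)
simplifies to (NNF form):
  True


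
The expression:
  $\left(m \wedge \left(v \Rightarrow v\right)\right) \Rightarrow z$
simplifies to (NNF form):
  $z \vee \neg m$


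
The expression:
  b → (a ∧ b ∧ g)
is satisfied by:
  {a: True, g: True, b: False}
  {a: True, g: False, b: False}
  {g: True, a: False, b: False}
  {a: False, g: False, b: False}
  {a: True, b: True, g: True}


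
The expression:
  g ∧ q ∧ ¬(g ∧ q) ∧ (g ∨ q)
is never true.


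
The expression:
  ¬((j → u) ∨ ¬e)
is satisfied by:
  {j: True, e: True, u: False}


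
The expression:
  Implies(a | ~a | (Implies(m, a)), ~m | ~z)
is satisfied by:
  {m: False, z: False}
  {z: True, m: False}
  {m: True, z: False}


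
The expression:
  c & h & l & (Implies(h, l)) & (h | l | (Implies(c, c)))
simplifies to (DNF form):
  c & h & l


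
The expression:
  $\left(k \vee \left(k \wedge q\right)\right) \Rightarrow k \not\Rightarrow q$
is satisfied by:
  {k: False, q: False}
  {q: True, k: False}
  {k: True, q: False}


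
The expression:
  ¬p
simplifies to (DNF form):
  ¬p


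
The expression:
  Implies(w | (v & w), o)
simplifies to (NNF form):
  o | ~w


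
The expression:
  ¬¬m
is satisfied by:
  {m: True}


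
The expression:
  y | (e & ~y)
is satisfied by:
  {y: True, e: True}
  {y: True, e: False}
  {e: True, y: False}


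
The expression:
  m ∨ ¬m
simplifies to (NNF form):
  True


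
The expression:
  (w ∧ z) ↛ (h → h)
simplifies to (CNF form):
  False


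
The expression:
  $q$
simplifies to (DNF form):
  $q$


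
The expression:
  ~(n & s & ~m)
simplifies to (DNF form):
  m | ~n | ~s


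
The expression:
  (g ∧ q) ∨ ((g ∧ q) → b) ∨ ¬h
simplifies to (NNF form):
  True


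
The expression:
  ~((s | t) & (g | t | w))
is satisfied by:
  {g: False, t: False, s: False, w: False}
  {w: True, g: False, t: False, s: False}
  {g: True, w: False, t: False, s: False}
  {w: True, g: True, t: False, s: False}
  {s: True, w: False, g: False, t: False}


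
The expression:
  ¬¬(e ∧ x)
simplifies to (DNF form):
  e ∧ x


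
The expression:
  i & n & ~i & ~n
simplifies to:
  False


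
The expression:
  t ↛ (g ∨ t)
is never true.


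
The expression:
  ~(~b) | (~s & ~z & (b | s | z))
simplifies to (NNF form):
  b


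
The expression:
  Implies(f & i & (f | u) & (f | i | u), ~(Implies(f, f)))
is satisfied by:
  {i: False, f: False}
  {f: True, i: False}
  {i: True, f: False}


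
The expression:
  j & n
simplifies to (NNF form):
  j & n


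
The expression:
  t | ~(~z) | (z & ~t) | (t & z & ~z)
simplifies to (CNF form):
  t | z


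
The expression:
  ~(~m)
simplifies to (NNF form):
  m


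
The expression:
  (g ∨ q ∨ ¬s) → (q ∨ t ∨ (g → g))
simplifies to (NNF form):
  True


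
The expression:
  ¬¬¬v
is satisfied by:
  {v: False}


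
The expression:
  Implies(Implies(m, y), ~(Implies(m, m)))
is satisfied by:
  {m: True, y: False}


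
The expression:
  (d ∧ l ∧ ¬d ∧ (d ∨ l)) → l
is always true.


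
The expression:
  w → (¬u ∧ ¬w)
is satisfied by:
  {w: False}


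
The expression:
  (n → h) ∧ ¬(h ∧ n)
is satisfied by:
  {n: False}


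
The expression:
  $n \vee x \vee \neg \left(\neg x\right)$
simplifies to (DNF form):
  $n \vee x$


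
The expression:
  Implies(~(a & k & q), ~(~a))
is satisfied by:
  {a: True}


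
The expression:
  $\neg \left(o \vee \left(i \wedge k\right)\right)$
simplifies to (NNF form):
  $\neg o \wedge \left(\neg i \vee \neg k\right)$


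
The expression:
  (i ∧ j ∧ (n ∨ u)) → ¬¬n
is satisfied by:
  {n: True, u: False, i: False, j: False}
  {n: False, u: False, i: False, j: False}
  {j: True, n: True, u: False, i: False}
  {j: True, n: False, u: False, i: False}
  {n: True, i: True, j: False, u: False}
  {i: True, j: False, u: False, n: False}
  {j: True, i: True, n: True, u: False}
  {j: True, i: True, n: False, u: False}
  {n: True, u: True, j: False, i: False}
  {u: True, j: False, i: False, n: False}
  {n: True, j: True, u: True, i: False}
  {j: True, u: True, n: False, i: False}
  {n: True, i: True, u: True, j: False}
  {i: True, u: True, j: False, n: False}
  {j: True, i: True, u: True, n: True}


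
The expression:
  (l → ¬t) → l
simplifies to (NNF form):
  l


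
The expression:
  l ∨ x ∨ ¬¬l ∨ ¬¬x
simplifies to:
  l ∨ x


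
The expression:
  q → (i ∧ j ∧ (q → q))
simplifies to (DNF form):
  (i ∧ j) ∨ ¬q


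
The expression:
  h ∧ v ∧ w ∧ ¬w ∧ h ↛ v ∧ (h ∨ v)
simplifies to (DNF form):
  False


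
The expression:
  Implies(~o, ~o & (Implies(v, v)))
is always true.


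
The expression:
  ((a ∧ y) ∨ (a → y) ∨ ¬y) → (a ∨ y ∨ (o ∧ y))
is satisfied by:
  {a: True, y: True}
  {a: True, y: False}
  {y: True, a: False}


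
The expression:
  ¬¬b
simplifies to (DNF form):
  b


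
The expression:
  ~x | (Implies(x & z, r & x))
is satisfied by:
  {r: True, z: False, x: False}
  {z: False, x: False, r: False}
  {r: True, x: True, z: False}
  {x: True, z: False, r: False}
  {r: True, z: True, x: False}
  {z: True, r: False, x: False}
  {r: True, x: True, z: True}


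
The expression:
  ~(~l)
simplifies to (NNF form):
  l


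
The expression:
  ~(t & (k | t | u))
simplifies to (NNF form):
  ~t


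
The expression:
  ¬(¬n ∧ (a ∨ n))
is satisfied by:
  {n: True, a: False}
  {a: False, n: False}
  {a: True, n: True}


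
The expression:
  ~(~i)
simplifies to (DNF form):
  i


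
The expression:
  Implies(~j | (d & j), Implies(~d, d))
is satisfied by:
  {d: True, j: True}
  {d: True, j: False}
  {j: True, d: False}


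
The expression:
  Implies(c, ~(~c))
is always true.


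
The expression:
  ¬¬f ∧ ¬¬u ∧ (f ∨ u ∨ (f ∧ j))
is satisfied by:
  {u: True, f: True}


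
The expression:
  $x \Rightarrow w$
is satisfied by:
  {w: True, x: False}
  {x: False, w: False}
  {x: True, w: True}


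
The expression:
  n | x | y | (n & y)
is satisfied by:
  {n: True, y: True, x: True}
  {n: True, y: True, x: False}
  {n: True, x: True, y: False}
  {n: True, x: False, y: False}
  {y: True, x: True, n: False}
  {y: True, x: False, n: False}
  {x: True, y: False, n: False}


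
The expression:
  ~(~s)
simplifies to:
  s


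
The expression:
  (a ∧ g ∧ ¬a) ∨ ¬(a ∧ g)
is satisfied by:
  {g: False, a: False}
  {a: True, g: False}
  {g: True, a: False}


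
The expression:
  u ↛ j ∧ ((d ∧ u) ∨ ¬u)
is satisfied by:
  {u: True, d: True, j: False}


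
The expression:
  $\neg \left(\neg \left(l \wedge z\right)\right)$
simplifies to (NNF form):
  $l \wedge z$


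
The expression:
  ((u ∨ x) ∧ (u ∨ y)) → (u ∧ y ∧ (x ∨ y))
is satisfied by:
  {x: False, u: False, y: False}
  {y: True, x: False, u: False}
  {x: True, y: False, u: False}
  {y: True, u: True, x: False}
  {y: True, u: True, x: True}


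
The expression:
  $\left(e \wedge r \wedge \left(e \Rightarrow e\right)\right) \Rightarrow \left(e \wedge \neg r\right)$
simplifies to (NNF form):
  $\neg e \vee \neg r$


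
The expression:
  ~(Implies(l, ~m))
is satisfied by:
  {m: True, l: True}


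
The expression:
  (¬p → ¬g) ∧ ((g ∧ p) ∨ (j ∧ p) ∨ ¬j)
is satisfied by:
  {p: True, j: False, g: False}
  {p: True, g: True, j: False}
  {p: True, j: True, g: False}
  {p: True, g: True, j: True}
  {g: False, j: False, p: False}


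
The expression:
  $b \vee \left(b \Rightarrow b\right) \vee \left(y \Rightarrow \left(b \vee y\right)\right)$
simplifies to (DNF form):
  $\text{True}$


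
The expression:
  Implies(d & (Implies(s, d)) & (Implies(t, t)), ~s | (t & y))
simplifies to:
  ~d | ~s | (t & y)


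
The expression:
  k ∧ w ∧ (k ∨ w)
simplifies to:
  k ∧ w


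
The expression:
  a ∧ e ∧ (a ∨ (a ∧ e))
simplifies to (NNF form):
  a ∧ e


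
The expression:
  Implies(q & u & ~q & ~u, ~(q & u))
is always true.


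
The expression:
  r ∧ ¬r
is never true.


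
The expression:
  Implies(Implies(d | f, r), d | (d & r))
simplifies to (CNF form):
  (d | f) & (d | ~r)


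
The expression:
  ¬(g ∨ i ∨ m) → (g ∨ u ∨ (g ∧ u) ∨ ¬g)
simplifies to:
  True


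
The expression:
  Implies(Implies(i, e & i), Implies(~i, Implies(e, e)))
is always true.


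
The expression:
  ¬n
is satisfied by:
  {n: False}


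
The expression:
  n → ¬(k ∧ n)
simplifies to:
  ¬k ∨ ¬n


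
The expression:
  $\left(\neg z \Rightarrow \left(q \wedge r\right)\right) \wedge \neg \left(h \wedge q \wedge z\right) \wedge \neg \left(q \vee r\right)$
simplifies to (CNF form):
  $z \wedge \neg q \wedge \neg r$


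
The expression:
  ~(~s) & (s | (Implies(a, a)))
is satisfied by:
  {s: True}


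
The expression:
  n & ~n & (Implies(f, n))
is never true.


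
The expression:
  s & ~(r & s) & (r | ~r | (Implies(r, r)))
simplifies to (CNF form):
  s & ~r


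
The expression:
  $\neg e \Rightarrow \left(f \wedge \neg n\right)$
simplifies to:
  $e \vee \left(f \wedge \neg n\right)$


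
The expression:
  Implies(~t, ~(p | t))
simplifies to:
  t | ~p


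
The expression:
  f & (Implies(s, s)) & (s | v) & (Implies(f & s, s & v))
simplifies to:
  f & v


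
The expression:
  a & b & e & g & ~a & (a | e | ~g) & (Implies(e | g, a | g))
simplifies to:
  False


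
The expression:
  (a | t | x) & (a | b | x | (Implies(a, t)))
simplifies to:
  a | t | x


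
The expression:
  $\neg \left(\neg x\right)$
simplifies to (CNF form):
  $x$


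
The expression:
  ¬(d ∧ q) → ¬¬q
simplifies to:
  q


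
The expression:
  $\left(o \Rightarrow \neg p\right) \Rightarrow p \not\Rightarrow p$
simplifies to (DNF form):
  $o \wedge p$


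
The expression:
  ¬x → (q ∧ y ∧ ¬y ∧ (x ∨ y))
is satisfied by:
  {x: True}


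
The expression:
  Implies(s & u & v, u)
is always true.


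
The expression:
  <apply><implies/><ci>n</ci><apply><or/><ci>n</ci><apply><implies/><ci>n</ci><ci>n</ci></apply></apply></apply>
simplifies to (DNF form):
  <true/>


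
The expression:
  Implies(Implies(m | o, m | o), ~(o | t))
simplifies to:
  ~o & ~t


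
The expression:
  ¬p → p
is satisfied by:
  {p: True}


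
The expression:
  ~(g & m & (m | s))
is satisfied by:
  {g: False, m: False}
  {m: True, g: False}
  {g: True, m: False}


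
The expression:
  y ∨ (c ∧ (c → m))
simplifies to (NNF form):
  y ∨ (c ∧ m)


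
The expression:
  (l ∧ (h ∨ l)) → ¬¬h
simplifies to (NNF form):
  h ∨ ¬l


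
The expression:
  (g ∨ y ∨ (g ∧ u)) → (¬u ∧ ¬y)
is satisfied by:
  {g: False, y: False, u: False}
  {u: True, g: False, y: False}
  {g: True, u: False, y: False}


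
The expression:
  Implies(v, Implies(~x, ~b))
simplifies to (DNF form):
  x | ~b | ~v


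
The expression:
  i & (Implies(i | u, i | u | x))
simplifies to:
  i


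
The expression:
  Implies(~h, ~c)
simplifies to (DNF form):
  h | ~c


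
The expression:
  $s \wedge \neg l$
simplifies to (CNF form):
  $s \wedge \neg l$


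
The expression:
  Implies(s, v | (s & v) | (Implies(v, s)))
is always true.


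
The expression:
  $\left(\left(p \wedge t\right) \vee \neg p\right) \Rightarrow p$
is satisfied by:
  {p: True}


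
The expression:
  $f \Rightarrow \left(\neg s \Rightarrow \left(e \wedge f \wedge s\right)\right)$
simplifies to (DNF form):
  $s \vee \neg f$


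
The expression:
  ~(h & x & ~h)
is always true.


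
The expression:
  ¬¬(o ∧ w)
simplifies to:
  o ∧ w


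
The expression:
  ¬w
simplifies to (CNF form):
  ¬w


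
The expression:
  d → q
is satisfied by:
  {q: True, d: False}
  {d: False, q: False}
  {d: True, q: True}


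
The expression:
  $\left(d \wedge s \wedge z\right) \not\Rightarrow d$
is never true.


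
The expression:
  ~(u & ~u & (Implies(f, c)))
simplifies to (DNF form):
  True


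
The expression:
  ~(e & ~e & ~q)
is always true.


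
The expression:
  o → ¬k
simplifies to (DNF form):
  ¬k ∨ ¬o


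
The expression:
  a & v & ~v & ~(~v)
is never true.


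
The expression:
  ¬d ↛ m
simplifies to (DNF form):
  m ∨ ¬d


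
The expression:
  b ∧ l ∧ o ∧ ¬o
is never true.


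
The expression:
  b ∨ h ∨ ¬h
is always true.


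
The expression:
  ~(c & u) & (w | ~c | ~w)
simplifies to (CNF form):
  ~c | ~u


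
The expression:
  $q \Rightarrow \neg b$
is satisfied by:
  {q: False, b: False}
  {b: True, q: False}
  {q: True, b: False}


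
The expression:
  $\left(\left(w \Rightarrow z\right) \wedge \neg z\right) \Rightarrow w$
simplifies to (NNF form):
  $w \vee z$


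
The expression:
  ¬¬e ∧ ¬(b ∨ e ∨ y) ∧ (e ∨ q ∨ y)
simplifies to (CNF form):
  False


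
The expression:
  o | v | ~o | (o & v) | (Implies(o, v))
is always true.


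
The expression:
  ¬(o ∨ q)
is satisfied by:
  {q: False, o: False}


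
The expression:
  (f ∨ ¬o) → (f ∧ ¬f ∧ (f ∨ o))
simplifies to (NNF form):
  o ∧ ¬f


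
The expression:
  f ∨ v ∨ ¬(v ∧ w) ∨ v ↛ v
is always true.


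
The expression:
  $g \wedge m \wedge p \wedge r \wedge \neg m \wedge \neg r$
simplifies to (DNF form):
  $\text{False}$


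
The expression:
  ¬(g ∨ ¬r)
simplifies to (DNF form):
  r ∧ ¬g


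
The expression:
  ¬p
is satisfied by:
  {p: False}


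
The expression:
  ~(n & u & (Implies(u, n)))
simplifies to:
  ~n | ~u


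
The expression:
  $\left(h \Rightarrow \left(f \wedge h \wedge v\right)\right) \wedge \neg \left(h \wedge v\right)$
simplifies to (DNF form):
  $\neg h$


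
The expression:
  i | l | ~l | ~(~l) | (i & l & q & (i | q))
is always true.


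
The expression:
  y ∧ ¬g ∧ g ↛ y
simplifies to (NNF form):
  False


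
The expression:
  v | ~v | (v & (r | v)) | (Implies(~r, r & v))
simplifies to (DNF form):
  True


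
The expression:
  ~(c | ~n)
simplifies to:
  n & ~c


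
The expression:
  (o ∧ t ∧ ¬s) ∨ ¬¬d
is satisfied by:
  {d: True, t: True, o: True, s: False}
  {d: True, t: True, o: False, s: False}
  {d: True, o: True, t: False, s: False}
  {d: True, o: False, t: False, s: False}
  {d: True, s: True, t: True, o: True}
  {d: True, s: True, t: True, o: False}
  {d: True, s: True, t: False, o: True}
  {d: True, s: True, t: False, o: False}
  {t: True, o: True, d: False, s: False}


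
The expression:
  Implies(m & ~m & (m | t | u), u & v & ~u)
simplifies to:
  True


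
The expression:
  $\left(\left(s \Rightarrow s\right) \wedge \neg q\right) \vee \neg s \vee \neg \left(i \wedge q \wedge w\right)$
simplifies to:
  $\neg i \vee \neg q \vee \neg s \vee \neg w$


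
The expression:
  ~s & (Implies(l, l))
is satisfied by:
  {s: False}


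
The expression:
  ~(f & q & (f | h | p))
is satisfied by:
  {q: False, f: False}
  {f: True, q: False}
  {q: True, f: False}


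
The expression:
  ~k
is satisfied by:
  {k: False}


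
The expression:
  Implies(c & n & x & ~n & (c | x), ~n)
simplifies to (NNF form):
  True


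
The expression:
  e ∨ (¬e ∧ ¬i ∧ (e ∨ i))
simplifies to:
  e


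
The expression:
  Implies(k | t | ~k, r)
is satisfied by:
  {r: True}


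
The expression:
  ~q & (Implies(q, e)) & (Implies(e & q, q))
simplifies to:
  ~q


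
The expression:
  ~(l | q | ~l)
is never true.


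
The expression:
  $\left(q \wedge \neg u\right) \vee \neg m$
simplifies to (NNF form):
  $\left(q \wedge \neg u\right) \vee \neg m$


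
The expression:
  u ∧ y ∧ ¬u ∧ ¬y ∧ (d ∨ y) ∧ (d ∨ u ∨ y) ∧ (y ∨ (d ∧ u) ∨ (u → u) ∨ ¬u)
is never true.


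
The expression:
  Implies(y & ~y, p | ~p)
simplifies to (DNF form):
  True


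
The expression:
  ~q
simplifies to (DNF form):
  ~q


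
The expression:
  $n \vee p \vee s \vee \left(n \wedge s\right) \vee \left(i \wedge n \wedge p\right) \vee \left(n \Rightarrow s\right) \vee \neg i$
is always true.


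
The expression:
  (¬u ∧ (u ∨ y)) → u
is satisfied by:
  {u: True, y: False}
  {y: False, u: False}
  {y: True, u: True}


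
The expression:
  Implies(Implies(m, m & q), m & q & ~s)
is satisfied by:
  {m: True, s: False, q: False}
  {m: True, q: True, s: False}
  {m: True, s: True, q: False}


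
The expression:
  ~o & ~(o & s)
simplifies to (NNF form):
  ~o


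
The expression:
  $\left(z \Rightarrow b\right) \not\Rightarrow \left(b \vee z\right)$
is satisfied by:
  {z: False, b: False}


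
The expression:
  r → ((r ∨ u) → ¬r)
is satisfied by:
  {r: False}


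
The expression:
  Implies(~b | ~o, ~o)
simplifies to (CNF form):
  b | ~o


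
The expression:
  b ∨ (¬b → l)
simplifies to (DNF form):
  b ∨ l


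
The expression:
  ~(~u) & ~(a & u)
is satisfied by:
  {u: True, a: False}


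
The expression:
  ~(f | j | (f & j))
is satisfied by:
  {f: False, j: False}


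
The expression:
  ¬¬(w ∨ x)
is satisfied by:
  {x: True, w: True}
  {x: True, w: False}
  {w: True, x: False}


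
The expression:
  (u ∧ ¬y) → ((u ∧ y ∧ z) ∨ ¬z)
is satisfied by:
  {y: True, u: False, z: False}
  {u: False, z: False, y: False}
  {y: True, z: True, u: False}
  {z: True, u: False, y: False}
  {y: True, u: True, z: False}
  {u: True, y: False, z: False}
  {y: True, z: True, u: True}


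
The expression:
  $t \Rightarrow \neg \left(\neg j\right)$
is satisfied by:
  {j: True, t: False}
  {t: False, j: False}
  {t: True, j: True}


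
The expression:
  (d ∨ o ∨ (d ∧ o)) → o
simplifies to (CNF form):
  o ∨ ¬d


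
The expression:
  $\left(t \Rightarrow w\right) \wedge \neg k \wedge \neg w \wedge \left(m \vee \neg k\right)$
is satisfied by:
  {w: False, t: False, k: False}


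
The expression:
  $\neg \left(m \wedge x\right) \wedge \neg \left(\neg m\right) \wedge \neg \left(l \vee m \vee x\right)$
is never true.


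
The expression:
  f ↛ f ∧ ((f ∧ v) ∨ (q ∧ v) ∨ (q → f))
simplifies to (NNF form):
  False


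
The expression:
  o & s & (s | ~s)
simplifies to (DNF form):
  o & s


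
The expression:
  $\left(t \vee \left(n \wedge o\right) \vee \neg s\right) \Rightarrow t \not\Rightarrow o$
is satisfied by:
  {s: True, n: False, o: False, t: False}
  {t: True, s: True, n: False, o: False}
  {t: True, n: False, o: False, s: False}
  {s: True, n: True, o: False, t: False}
  {t: True, s: True, n: True, o: False}
  {t: True, n: True, o: False, s: False}
  {s: True, n: False, o: True, t: False}


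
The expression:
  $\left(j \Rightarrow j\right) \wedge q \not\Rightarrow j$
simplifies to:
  $q \wedge \neg j$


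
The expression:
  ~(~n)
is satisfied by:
  {n: True}


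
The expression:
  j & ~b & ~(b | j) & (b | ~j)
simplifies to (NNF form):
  False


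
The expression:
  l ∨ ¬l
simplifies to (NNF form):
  True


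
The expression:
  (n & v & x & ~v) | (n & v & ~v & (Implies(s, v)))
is never true.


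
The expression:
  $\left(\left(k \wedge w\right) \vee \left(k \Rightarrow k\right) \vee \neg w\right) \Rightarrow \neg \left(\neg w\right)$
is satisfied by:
  {w: True}


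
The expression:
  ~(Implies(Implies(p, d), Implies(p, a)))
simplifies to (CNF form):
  d & p & ~a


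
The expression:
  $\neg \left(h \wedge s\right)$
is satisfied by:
  {s: False, h: False}
  {h: True, s: False}
  {s: True, h: False}


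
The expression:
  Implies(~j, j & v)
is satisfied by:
  {j: True}


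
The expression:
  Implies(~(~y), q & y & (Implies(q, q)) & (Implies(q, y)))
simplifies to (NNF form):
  q | ~y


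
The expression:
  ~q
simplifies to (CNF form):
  ~q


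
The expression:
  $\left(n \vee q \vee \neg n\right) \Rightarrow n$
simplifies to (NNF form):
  $n$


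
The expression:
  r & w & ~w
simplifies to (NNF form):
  False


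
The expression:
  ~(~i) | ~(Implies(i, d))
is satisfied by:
  {i: True}


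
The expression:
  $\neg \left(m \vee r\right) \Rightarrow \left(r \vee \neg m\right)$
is always true.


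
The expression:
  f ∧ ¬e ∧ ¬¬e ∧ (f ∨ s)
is never true.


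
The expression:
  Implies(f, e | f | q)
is always true.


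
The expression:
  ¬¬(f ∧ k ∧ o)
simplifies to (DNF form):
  f ∧ k ∧ o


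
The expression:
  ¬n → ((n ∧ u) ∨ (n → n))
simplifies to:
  True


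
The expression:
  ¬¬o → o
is always true.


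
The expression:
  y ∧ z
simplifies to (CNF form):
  y ∧ z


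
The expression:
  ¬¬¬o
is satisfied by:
  {o: False}


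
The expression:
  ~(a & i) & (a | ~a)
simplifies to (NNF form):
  ~a | ~i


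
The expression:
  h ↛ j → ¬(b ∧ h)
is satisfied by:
  {j: True, b: False, h: False}
  {j: False, b: False, h: False}
  {h: True, j: True, b: False}
  {h: True, j: False, b: False}
  {b: True, j: True, h: False}
  {b: True, j: False, h: False}
  {b: True, h: True, j: True}


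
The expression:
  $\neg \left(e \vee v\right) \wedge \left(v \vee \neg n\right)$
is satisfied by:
  {n: False, v: False, e: False}


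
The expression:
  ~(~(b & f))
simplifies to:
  b & f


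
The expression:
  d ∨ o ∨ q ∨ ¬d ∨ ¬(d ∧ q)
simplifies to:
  True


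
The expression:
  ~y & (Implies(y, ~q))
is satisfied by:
  {y: False}


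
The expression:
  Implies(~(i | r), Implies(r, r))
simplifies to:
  True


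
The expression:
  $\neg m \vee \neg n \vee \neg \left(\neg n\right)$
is always true.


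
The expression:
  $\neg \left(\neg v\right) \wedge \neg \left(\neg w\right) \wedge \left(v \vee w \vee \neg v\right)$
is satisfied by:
  {w: True, v: True}


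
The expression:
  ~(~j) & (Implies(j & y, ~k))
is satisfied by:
  {j: True, k: False, y: False}
  {y: True, j: True, k: False}
  {k: True, j: True, y: False}


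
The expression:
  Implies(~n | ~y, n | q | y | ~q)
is always true.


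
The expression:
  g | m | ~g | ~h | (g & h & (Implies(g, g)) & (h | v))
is always true.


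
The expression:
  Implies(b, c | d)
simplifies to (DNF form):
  c | d | ~b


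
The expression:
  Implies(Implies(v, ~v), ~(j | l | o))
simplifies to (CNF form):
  (v | ~j) & (v | ~l) & (v | ~o)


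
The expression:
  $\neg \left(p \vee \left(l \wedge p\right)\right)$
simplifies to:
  $\neg p$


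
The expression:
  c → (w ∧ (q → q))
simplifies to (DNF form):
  w ∨ ¬c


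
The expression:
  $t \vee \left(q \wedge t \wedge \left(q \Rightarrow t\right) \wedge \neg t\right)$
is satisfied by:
  {t: True}


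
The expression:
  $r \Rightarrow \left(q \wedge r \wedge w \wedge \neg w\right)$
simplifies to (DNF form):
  $\neg r$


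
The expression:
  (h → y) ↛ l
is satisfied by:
  {y: True, h: False, l: False}
  {h: False, l: False, y: False}
  {y: True, h: True, l: False}


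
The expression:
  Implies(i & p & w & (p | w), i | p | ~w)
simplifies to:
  True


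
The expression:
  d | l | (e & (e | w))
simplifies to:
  d | e | l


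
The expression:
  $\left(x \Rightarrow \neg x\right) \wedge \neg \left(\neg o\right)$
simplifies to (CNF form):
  $o \wedge \neg x$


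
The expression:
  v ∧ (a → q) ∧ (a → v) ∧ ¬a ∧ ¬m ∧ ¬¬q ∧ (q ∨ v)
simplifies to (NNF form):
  q ∧ v ∧ ¬a ∧ ¬m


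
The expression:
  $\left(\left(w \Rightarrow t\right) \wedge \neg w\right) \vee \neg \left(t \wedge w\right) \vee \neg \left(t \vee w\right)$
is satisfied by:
  {w: False, t: False}
  {t: True, w: False}
  {w: True, t: False}
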